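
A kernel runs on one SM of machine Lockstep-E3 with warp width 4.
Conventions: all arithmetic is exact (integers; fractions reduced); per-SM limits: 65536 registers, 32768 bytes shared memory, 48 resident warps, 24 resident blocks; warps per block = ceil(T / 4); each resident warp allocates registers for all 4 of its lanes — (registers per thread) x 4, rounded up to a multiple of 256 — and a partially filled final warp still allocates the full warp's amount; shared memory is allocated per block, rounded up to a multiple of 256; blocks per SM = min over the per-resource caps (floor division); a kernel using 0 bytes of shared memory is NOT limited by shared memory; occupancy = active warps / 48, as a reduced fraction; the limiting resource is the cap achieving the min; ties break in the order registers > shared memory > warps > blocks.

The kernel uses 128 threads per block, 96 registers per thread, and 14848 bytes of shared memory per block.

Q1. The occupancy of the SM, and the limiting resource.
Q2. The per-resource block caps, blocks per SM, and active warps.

Answer: occupancy 2/3, limited by warps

registers: 4 blocks
shared memory: 2 blocks
warps: 1 block
blocks: 24 blocks

Answer: 1 block, 32 active warps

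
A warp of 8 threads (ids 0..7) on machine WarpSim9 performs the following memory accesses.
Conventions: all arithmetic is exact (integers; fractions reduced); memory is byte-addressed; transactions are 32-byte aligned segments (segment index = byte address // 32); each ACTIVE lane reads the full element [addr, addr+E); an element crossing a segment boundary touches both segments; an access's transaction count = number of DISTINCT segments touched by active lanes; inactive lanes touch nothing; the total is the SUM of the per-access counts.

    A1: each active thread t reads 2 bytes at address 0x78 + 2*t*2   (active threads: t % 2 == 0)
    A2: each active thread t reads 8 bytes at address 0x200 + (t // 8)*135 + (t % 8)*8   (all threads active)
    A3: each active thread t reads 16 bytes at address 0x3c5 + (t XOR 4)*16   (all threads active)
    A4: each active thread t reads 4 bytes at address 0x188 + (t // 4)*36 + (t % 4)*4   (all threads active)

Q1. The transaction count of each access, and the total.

A1: 2 transactions
A2: 2 transactions
A3: 5 transactions
A4: 2 transactions

Answer: 2,2,5,2; total 11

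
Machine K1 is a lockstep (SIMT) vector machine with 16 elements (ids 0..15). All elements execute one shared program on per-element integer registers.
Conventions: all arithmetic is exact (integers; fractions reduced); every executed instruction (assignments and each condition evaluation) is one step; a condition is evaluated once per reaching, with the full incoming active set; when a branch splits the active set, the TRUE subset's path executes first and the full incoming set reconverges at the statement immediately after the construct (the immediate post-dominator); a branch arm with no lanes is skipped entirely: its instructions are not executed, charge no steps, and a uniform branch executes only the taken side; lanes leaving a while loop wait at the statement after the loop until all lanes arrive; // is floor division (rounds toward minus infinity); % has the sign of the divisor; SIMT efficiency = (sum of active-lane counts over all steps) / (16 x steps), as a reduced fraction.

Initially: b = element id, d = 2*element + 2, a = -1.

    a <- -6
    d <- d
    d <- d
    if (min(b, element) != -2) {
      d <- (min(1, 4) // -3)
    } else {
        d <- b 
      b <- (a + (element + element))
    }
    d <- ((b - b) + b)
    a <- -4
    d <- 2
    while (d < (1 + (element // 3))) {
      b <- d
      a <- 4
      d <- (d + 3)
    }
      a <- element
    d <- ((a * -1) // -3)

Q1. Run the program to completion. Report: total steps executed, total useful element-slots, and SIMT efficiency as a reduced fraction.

Answer: 19 steps, 220 useful, 55/76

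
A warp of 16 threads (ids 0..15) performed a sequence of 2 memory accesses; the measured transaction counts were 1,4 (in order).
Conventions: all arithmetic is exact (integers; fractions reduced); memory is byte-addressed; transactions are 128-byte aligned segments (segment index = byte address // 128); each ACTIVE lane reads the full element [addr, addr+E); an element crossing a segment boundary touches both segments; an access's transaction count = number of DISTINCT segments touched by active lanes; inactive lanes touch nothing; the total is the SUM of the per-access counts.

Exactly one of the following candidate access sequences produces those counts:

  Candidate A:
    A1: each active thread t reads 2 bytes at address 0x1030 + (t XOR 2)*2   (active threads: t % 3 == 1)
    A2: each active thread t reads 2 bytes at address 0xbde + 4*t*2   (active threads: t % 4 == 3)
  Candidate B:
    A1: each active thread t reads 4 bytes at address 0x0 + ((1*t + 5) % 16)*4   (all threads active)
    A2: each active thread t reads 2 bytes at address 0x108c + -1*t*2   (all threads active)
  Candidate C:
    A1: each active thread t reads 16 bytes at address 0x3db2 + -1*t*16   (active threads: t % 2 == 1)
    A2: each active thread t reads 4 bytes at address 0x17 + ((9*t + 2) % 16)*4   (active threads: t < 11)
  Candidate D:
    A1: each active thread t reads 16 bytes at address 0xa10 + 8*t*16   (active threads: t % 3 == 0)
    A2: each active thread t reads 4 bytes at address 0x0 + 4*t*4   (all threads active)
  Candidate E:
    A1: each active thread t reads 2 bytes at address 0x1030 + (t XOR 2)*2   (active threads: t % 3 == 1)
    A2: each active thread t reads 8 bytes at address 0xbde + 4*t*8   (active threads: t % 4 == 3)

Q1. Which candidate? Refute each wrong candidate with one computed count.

A: A2 gives 2 transactions, not 4
B: A2 gives 2 transactions, not 4
C: A1 gives 3 transactions, not 1
D: A1 gives 6 transactions, not 1
E: all counts match (1,4)

Answer: E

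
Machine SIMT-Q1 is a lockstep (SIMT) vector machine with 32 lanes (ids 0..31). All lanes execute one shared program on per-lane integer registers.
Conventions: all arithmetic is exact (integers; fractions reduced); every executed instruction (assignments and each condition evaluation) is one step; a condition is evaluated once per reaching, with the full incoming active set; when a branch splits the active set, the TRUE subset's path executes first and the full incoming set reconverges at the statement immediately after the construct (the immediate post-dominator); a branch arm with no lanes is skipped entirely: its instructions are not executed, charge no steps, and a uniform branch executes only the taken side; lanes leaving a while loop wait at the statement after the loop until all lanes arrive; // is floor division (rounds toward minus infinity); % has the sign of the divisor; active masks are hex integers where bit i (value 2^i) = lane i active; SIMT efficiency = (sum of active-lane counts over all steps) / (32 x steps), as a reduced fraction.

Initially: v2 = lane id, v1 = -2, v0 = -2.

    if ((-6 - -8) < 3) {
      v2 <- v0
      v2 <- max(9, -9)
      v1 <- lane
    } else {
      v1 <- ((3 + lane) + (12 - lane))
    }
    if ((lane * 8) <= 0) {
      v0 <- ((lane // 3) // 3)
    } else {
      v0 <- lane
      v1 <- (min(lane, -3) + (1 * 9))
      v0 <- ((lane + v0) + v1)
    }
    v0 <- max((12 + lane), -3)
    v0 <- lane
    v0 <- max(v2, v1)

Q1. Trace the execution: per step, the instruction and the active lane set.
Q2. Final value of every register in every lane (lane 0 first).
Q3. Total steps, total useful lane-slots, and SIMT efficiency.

step 0: eval ((-6 - -8) < 3)         0xffffffff
step 1: v2 <- v0                     0xffffffff
step 2: v2 <- max(9, -9)             0xffffffff
step 3: v1 <- lane                   0xffffffff
step 4: eval ((lane * 8) <= 0)       0xffffffff
step 5: v0 <- ((lane // 3) // 3)     0x00000001
step 6: v0 <- lane                   0xfffffffe
step 7: v1 <- (min(lane, -3) + (1 * 9)) 0xfffffffe
step 8: v0 <- ((lane + v0) + v1)     0xfffffffe
step 9: v0 <- max((12 + lane), -3)   0xffffffff
step 10: v0 <- lane                   0xffffffff
step 11: v0 <- max(v2, v1)            0xffffffff

Answer: 12 steps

v2: 9,9,9,9,9,9,9,9,9,9,9,9,9,9,9,9,9,9,9,9,9,9,9,9,9,9,9,9,9,9,9,9
v1: 0,6,6,6,6,6,6,6,6,6,6,6,6,6,6,6,6,6,6,6,6,6,6,6,6,6,6,6,6,6,6,6
v0: 9,9,9,9,9,9,9,9,9,9,9,9,9,9,9,9,9,9,9,9,9,9,9,9,9,9,9,9,9,9,9,9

steps = 12; useful = 350; efficiency = 350/384 = 175/192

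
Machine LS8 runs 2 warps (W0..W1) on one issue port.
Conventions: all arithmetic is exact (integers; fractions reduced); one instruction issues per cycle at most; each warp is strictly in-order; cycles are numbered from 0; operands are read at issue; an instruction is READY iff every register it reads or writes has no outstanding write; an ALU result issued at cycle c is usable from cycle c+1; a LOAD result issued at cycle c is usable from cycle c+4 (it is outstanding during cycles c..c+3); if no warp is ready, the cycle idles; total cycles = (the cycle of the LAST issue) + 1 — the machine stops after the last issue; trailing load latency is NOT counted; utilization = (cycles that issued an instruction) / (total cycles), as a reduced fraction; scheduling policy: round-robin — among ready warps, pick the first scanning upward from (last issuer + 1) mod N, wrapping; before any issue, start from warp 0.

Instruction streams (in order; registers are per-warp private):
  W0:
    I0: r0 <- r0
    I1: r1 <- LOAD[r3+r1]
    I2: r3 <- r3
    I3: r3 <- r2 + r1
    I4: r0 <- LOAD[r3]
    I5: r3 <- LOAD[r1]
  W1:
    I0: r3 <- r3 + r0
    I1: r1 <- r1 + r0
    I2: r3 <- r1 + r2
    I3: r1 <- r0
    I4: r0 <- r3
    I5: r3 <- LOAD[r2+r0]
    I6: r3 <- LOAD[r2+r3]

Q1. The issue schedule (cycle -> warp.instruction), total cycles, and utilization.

cycle 0: W0.I0
cycle 1: W1.I0
cycle 2: W0.I1
cycle 3: W1.I1
cycle 4: W0.I2
cycle 5: W1.I2
cycle 6: W0.I3
cycle 7: W1.I3
cycle 8: W0.I4
cycle 9: W1.I4
cycle 10: W0.I5
cycle 11: W1.I5
cycle 12: idle
cycle 13: idle
cycle 14: idle
cycle 15: W1.I6

Answer: 16 cycles, utilization 13/16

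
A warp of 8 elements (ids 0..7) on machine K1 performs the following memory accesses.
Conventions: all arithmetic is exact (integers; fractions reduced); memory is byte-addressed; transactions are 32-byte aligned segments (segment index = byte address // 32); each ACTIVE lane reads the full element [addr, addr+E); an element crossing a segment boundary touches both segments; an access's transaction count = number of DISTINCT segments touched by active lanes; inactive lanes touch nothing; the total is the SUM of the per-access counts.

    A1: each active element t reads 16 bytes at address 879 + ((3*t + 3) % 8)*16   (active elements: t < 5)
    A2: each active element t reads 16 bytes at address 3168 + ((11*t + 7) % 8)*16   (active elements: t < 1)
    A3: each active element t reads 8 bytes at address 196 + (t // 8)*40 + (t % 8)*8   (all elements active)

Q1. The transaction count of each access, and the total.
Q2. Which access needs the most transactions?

A1: 5 transactions
A2: 1 transaction
A3: 3 transactions

Answer: 5,1,3; total 9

Answer: A1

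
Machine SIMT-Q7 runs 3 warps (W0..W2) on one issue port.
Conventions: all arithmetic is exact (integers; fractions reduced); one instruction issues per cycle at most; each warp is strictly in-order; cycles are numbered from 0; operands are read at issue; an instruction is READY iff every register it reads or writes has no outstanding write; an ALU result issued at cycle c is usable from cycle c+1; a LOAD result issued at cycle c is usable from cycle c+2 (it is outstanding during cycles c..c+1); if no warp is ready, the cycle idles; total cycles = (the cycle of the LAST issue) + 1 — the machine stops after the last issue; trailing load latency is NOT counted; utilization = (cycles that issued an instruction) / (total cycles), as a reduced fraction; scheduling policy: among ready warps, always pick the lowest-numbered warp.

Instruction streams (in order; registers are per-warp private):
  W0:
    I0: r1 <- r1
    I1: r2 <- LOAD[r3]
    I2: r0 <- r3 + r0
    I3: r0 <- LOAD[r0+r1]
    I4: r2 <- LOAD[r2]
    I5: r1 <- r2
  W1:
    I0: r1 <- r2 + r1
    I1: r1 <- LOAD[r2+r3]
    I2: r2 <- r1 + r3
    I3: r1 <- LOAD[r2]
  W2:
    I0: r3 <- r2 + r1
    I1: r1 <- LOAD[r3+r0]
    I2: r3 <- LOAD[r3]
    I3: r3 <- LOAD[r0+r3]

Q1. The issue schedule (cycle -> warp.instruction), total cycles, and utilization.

cycle 0: W0.I0
cycle 1: W0.I1
cycle 2: W0.I2
cycle 3: W0.I3
cycle 4: W0.I4
cycle 5: W1.I0
cycle 6: W0.I5
cycle 7: W1.I1
cycle 8: W2.I0
cycle 9: W1.I2
cycle 10: W1.I3
cycle 11: W2.I1
cycle 12: W2.I2
cycle 13: idle
cycle 14: W2.I3

Answer: 15 cycles, utilization 14/15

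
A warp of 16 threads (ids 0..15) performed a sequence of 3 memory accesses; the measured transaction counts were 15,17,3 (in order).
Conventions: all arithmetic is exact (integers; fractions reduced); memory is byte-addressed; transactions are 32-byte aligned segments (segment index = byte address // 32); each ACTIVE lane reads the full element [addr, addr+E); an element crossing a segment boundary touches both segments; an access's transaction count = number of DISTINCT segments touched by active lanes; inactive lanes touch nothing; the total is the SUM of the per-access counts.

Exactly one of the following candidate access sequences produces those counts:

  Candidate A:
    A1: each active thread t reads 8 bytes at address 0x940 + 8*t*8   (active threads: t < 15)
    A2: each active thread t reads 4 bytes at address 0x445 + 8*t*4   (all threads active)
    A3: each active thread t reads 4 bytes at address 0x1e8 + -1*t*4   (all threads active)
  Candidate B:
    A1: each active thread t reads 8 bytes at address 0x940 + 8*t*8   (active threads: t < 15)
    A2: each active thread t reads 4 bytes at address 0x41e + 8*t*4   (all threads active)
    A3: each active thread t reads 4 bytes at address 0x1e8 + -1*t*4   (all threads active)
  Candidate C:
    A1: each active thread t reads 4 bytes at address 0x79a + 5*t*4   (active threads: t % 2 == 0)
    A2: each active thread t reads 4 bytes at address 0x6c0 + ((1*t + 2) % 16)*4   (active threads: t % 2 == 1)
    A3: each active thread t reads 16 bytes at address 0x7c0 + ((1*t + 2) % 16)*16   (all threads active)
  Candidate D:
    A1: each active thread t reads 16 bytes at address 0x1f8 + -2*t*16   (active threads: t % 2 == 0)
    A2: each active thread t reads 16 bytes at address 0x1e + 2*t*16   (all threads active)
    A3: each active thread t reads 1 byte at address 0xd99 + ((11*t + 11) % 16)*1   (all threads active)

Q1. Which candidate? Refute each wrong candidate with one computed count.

A: A2 gives 16 transactions, not 17
C: A1 gives 8 transactions, not 15
D: A1 gives 16 transactions, not 15
B: all counts match (15,17,3)

Answer: B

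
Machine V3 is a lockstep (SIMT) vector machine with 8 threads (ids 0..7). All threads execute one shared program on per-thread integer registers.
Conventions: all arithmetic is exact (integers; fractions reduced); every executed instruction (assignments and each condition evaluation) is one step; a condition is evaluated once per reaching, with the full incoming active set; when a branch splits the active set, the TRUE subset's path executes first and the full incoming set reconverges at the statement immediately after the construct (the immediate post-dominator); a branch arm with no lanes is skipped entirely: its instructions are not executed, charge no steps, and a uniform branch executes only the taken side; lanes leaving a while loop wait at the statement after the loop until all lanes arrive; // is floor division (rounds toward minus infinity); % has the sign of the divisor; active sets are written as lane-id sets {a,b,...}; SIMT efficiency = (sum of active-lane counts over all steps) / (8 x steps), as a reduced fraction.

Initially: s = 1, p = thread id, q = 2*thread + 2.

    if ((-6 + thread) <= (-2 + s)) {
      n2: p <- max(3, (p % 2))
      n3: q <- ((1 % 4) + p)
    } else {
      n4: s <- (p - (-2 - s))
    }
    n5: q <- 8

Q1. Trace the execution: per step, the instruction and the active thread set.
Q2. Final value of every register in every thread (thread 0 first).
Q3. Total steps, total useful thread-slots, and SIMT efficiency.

step 0: eval ((-6 + thread) <= (-2 + s)) {0,1,2,3,4,5,6,7}
step 1: p <- max(3, (p % 2))         {0,1,2,3,4,5}
step 2: q <- ((1 % 4) + p)           {0,1,2,3,4,5}
step 3: s <- (p - (-2 - s))          {6,7}
step 4: q <- 8                       {0,1,2,3,4,5,6,7}

Answer: 5 steps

s: 1,1,1,1,1,1,9,10
p: 3,3,3,3,3,3,6,7
q: 8,8,8,8,8,8,8,8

steps = 5; useful = 30; efficiency = 30/40 = 3/4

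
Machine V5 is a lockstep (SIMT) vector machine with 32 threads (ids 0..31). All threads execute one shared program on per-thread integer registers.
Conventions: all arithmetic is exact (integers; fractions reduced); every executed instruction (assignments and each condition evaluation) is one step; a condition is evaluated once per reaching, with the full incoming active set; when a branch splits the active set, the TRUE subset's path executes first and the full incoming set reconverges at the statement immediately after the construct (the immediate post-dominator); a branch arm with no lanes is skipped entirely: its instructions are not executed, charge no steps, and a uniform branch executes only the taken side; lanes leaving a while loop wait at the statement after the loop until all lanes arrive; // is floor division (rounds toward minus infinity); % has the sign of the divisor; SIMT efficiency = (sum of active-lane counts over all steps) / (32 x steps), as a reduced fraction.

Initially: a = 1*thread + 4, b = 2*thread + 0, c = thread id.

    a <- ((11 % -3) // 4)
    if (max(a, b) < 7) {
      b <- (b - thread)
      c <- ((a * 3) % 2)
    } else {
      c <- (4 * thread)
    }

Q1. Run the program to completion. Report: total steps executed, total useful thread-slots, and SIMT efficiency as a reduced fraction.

Answer: 5 steps, 100 useful, 5/8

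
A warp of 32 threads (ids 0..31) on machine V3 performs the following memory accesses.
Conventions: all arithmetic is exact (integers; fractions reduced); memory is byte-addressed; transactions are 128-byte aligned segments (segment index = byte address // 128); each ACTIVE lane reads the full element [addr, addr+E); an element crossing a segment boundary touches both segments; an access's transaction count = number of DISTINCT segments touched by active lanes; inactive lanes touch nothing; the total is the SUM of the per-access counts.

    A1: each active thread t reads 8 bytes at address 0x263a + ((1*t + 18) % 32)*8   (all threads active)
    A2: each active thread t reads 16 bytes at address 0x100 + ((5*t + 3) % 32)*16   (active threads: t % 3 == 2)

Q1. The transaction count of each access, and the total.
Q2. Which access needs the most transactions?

A1: 3 transactions
A2: 4 transactions

Answer: 3,4; total 7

Answer: A2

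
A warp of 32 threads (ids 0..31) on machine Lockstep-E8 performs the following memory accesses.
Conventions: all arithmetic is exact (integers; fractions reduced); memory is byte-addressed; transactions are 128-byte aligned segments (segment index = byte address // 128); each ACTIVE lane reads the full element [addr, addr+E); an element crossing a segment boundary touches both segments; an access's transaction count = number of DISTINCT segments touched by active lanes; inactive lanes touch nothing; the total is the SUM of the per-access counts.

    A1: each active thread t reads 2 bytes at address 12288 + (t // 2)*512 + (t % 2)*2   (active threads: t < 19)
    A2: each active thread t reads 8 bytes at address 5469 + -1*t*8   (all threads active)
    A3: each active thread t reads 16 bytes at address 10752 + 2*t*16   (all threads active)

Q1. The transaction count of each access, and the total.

A1: 10 transactions
A2: 3 transactions
A3: 8 transactions

Answer: 10,3,8; total 21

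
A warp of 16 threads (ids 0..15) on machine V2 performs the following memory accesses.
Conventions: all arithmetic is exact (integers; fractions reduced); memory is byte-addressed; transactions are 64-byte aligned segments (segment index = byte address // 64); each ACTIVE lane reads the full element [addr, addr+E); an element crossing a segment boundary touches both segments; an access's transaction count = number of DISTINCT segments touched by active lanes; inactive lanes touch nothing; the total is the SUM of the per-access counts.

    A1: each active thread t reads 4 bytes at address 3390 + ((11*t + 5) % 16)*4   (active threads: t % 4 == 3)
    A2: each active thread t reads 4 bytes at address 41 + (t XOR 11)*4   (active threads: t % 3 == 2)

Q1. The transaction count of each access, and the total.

A1: 1 transaction
A2: 2 transactions

Answer: 1,2; total 3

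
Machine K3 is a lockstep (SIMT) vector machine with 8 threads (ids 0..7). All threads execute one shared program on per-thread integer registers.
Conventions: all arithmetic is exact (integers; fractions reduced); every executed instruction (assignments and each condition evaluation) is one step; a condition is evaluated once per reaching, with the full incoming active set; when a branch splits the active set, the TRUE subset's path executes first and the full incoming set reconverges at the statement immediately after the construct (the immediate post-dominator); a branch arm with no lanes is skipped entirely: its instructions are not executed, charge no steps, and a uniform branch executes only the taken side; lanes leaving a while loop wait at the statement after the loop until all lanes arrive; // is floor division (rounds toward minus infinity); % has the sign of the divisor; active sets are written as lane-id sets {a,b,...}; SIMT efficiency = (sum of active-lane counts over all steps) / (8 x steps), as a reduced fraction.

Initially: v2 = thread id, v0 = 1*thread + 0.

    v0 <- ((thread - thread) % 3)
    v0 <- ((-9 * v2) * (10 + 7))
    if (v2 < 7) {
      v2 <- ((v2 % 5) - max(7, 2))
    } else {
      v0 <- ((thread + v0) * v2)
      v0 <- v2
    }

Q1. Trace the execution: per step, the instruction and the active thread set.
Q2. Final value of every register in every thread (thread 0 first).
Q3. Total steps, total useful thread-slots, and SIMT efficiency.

step 0: v0 <- ((thread - thread) % 3) {0,1,2,3,4,5,6,7}
step 1: v0 <- ((-9 * v2) * (10 + 7)) {0,1,2,3,4,5,6,7}
step 2: eval (v2 < 7)                {0,1,2,3,4,5,6,7}
step 3: v2 <- ((v2 % 5) - max(7, 2)) {0,1,2,3,4,5,6}
step 4: v0 <- ((thread + v0) * v2)   {7}
step 5: v0 <- v2                     {7}

Answer: 6 steps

v2: -7,-6,-5,-4,-3,-7,-6,7
v0: 0,-153,-306,-459,-612,-765,-918,7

steps = 6; useful = 33; efficiency = 33/48 = 11/16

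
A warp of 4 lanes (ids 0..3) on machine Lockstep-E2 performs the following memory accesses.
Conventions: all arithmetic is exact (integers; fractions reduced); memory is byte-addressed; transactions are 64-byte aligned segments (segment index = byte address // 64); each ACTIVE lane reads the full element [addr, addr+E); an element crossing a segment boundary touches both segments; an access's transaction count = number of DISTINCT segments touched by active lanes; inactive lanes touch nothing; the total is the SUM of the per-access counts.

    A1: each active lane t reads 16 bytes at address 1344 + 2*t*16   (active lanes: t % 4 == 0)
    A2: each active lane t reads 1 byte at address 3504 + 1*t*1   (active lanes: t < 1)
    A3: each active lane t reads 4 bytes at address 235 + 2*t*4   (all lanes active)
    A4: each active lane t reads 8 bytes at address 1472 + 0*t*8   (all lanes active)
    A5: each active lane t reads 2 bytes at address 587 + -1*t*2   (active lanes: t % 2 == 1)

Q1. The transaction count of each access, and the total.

A1: 1 transaction
A2: 1 transaction
A3: 2 transactions
A4: 1 transaction
A5: 1 transaction

Answer: 1,1,2,1,1; total 6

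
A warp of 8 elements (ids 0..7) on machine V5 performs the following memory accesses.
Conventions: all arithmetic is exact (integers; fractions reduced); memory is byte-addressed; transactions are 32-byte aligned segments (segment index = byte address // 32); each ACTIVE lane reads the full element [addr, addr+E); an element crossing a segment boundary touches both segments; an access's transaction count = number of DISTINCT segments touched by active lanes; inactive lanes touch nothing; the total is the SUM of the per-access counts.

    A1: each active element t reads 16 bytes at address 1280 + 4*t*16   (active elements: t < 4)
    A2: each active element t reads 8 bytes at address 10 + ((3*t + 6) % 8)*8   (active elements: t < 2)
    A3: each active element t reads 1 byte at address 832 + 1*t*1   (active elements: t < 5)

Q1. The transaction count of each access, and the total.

A1: 4 transactions
A2: 3 transactions
A3: 1 transaction

Answer: 4,3,1; total 8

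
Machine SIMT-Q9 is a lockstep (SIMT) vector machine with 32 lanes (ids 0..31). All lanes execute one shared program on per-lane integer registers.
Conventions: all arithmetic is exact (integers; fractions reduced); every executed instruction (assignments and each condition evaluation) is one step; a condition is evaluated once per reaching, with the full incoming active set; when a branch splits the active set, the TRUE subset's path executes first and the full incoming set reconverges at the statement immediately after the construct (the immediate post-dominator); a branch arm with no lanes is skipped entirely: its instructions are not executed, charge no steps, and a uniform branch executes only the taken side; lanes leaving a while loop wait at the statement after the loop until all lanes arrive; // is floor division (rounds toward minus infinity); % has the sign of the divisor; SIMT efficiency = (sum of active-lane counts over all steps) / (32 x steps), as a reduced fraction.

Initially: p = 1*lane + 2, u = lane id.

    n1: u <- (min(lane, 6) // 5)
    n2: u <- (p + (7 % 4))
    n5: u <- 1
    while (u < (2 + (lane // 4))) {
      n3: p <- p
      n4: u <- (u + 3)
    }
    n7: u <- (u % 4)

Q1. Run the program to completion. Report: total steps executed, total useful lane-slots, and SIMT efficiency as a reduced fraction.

Answer: 14 steps, 340 useful, 85/112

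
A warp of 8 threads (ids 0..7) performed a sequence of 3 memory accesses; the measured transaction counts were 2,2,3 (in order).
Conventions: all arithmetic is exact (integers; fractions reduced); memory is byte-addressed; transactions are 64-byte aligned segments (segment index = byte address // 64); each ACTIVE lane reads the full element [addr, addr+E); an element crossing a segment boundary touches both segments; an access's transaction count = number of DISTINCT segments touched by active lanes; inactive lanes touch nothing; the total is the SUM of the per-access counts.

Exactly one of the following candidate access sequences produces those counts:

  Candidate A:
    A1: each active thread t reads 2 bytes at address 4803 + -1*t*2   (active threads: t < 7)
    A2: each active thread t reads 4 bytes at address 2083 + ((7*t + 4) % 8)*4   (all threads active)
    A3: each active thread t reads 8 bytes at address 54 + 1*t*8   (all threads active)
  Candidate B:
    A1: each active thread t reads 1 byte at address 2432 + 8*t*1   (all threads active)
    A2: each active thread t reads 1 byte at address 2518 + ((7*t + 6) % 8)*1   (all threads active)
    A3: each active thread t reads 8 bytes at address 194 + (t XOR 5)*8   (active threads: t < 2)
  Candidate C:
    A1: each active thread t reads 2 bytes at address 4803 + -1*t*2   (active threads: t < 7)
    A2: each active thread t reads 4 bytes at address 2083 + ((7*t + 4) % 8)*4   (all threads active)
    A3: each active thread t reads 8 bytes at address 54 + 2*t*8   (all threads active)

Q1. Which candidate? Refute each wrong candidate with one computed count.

A: A3 gives 2 transactions, not 3
B: A1 gives 1 transaction, not 2
C: all counts match (2,2,3)

Answer: C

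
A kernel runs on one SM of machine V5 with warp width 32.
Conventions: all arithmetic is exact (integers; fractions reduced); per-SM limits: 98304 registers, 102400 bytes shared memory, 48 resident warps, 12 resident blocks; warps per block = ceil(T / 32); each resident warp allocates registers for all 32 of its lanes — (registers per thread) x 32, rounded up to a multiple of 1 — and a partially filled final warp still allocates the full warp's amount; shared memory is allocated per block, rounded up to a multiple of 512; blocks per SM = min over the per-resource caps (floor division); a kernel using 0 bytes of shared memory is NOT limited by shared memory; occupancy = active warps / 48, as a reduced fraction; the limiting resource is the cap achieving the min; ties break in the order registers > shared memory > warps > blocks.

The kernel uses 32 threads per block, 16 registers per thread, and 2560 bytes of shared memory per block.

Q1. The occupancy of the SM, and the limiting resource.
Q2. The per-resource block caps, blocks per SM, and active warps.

Answer: occupancy 1/4, limited by blocks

registers: 192 blocks
shared memory: 40 blocks
warps: 48 blocks
blocks: 12 blocks

Answer: 12 blocks, 12 active warps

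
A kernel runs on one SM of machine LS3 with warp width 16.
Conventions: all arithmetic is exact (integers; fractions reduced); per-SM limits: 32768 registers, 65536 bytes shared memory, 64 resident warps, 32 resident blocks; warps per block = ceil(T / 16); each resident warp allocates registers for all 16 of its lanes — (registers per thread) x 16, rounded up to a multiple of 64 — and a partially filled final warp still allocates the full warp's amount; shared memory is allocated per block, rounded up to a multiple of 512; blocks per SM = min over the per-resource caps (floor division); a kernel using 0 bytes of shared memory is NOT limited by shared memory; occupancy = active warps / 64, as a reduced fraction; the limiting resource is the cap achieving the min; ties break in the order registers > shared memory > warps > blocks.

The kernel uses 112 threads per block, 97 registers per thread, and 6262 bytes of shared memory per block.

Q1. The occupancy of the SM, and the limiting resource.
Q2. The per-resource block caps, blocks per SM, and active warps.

Answer: occupancy 7/32, limited by registers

registers: 2 blocks
shared memory: 9 blocks
warps: 9 blocks
blocks: 32 blocks

Answer: 2 blocks, 14 active warps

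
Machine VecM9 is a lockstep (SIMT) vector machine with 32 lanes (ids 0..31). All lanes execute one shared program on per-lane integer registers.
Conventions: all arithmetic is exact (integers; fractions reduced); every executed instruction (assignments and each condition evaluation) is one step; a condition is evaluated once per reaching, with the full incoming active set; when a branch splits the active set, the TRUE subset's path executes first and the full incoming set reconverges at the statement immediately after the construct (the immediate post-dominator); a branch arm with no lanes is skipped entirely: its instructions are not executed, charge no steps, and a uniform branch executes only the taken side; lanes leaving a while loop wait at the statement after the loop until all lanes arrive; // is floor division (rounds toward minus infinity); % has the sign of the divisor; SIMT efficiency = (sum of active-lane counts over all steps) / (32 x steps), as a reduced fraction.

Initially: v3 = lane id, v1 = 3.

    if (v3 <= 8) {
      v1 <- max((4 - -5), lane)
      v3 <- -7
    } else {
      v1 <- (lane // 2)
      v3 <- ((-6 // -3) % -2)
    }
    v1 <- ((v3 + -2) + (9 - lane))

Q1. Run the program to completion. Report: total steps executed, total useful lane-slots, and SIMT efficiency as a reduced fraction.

Answer: 6 steps, 128 useful, 2/3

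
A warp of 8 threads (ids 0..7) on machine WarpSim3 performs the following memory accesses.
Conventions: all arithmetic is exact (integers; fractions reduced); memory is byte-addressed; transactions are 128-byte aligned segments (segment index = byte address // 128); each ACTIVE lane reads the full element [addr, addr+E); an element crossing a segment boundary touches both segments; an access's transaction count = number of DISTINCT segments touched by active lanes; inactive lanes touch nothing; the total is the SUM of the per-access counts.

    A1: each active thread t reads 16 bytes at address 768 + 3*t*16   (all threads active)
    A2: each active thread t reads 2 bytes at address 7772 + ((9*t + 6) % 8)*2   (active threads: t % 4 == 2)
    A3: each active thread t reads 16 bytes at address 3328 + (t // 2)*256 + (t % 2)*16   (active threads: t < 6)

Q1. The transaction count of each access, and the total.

A1: 3 transactions
A2: 1 transaction
A3: 3 transactions

Answer: 3,1,3; total 7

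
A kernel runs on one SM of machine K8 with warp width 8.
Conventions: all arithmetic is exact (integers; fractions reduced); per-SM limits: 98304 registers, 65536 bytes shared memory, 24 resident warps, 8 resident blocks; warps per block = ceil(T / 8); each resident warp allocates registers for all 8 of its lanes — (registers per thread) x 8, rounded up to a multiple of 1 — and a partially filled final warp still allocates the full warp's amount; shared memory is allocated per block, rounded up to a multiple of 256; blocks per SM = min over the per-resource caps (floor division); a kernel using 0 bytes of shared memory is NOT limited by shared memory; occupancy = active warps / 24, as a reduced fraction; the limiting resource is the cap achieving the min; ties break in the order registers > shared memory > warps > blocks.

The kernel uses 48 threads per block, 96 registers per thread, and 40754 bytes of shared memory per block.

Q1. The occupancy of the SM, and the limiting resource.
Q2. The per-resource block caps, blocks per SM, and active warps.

Answer: occupancy 1/4, limited by shared memory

registers: 21 blocks
shared memory: 1 block
warps: 4 blocks
blocks: 8 blocks

Answer: 1 block, 6 active warps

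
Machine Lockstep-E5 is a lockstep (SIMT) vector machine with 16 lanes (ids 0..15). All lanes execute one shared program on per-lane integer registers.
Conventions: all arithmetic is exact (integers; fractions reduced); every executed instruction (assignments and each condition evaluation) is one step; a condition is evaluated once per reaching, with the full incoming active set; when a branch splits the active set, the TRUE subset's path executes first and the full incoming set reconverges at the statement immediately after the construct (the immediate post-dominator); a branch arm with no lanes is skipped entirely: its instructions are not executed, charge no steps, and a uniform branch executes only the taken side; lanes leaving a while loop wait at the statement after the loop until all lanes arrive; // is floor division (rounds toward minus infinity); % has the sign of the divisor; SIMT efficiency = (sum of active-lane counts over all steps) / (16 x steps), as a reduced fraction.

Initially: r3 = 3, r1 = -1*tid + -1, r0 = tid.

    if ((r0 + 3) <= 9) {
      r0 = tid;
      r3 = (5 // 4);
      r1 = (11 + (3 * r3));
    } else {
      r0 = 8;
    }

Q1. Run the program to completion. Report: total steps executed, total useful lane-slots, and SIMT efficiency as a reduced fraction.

Answer: 5 steps, 46 useful, 23/40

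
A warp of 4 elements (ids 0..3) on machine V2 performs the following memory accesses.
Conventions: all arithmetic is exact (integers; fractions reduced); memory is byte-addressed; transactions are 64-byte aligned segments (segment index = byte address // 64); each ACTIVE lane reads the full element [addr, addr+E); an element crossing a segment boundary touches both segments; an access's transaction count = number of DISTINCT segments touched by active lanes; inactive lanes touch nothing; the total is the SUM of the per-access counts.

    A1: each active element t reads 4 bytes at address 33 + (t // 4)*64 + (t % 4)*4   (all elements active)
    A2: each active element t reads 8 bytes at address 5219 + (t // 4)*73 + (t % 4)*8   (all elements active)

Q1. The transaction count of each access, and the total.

A1: 1 transaction
A2: 2 transactions

Answer: 1,2; total 3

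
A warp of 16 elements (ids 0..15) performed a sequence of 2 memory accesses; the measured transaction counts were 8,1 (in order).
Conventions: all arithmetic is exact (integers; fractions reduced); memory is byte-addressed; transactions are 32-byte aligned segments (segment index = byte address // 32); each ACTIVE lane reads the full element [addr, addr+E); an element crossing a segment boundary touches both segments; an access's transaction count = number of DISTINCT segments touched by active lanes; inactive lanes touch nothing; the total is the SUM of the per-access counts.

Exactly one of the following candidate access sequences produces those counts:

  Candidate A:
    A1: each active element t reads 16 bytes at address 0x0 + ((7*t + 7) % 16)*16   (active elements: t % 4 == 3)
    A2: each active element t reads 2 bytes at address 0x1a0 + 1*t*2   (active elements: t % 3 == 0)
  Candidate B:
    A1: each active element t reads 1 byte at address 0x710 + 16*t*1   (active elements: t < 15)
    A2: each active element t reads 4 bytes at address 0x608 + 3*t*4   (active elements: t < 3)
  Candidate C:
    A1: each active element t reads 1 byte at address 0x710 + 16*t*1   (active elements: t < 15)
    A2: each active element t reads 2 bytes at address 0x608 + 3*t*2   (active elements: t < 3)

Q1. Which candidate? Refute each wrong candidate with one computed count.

A: A1 gives 4 transactions, not 8
B: A2 gives 2 transactions, not 1
C: all counts match (8,1)

Answer: C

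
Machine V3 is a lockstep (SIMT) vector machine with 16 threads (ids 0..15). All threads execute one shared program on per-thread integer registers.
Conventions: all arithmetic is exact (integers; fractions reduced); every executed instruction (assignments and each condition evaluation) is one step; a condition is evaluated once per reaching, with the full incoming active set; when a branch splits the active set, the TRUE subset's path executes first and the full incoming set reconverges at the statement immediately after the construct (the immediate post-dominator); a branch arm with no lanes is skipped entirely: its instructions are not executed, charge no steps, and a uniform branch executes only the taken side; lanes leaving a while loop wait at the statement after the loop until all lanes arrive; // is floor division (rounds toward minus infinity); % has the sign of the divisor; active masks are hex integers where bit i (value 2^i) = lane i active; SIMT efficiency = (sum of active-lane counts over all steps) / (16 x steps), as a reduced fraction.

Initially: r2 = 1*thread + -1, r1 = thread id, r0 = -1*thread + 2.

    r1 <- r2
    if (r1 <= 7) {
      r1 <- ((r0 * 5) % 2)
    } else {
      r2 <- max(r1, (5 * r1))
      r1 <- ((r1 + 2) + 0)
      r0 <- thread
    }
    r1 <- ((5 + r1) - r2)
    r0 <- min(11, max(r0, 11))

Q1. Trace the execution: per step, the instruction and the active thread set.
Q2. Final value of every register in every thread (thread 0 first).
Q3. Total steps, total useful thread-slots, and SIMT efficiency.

step 0: r1 <- r2                     0xffff
step 1: eval (r1 <= 7)               0xffff
step 2: r1 <- ((r0 * 5) % 2)         0x01ff
step 3: r2 <- max(r1, (5 * r1))      0xfe00
step 4: r1 <- ((r1 + 2) + 0)         0xfe00
step 5: r0 <- thread                 0xfe00
step 6: r1 <- ((5 + r1) - r2)        0xffff
step 7: r0 <- min(11, max(r0, 11))   0xffff

Answer: 8 steps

r2: -1,0,1,2,3,4,5,6,7,40,45,50,55,60,65,70
r1: 6,6,4,4,2,2,0,0,-2,-25,-29,-33,-37,-41,-45,-49
r0: 11,11,11,11,11,11,11,11,11,11,11,11,11,11,11,11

steps = 8; useful = 94; efficiency = 94/128 = 47/64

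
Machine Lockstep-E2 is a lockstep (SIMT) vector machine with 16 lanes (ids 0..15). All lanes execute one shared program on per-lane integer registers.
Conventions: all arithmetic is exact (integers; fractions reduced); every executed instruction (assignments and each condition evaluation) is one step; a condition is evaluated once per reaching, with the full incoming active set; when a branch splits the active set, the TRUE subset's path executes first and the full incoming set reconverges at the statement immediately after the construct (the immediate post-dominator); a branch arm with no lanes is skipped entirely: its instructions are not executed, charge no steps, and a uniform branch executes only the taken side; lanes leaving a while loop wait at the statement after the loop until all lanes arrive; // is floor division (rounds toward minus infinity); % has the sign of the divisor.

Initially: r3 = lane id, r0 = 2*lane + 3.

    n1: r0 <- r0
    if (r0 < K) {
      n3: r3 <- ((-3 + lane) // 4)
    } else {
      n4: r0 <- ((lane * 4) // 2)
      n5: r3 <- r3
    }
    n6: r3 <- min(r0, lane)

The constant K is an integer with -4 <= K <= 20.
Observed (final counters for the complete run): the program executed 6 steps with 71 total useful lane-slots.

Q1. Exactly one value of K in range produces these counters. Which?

Answer: K = 20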